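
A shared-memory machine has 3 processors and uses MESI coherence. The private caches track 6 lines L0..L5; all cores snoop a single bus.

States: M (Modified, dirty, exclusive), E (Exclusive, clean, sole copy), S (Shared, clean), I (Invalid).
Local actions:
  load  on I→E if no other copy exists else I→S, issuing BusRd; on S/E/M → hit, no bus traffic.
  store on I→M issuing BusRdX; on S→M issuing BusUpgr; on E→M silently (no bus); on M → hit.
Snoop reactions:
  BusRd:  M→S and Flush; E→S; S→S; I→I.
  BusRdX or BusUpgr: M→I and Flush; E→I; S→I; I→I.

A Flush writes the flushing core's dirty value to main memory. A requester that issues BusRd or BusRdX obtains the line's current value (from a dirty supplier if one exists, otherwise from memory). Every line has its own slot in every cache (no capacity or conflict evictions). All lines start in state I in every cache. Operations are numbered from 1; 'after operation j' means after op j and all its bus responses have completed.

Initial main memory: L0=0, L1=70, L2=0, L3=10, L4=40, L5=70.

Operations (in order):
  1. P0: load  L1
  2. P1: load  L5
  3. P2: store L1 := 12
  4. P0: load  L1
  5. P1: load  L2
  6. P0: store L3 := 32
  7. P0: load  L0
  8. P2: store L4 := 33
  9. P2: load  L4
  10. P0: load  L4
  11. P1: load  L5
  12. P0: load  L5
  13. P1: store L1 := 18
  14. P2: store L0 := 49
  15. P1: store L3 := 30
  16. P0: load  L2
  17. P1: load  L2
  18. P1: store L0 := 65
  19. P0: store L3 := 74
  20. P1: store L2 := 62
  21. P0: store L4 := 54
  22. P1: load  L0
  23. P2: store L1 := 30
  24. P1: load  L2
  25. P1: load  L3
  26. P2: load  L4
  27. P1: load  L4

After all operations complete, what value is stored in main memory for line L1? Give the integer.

memory[L1] = 18

[1] P0: load  L1 | P0:E(70), P1:I, P2:I | bus: BusRd
[2] P1: load  L5 | P0:I, P1:E(70), P2:I | bus: BusRd
[3] P2: store L1 := 12 | P0:I, P1:I, P2:M(12) | bus: BusRdX
[4] P0: load  L1 | P0:S(12), P1:I, P2:S(12) | bus: BusRd,Flush
[5] P1: load  L2 | P0:I, P1:E(0), P2:I | bus: BusRd
[6] P0: store L3 := 32 | P0:M(32), P1:I, P2:I | bus: BusRdX
[7] P0: load  L0 | P0:E(0), P1:I, P2:I | bus: BusRd
[8] P2: store L4 := 33 | P0:I, P1:I, P2:M(33) | bus: BusRdX
[9] P2: load  L4 | P0:I, P1:I, P2:M(33) | bus: none
[10] P0: load  L4 | P0:S(33), P1:I, P2:S(33) | bus: BusRd,Flush
[11] P1: load  L5 | P0:I, P1:E(70), P2:I | bus: none
[12] P0: load  L5 | P0:S(70), P1:S(70), P2:I | bus: BusRd
[13] P1: store L1 := 18 | P0:I, P1:M(18), P2:I | bus: BusRdX
[14] P2: store L0 := 49 | P0:I, P1:I, P2:M(49) | bus: BusRdX
[15] P1: store L3 := 30 | P0:I, P1:M(30), P2:I | bus: BusRdX,Flush
[16] P0: load  L2 | P0:S(0), P1:S(0), P2:I | bus: BusRd
[17] P1: load  L2 | P0:S(0), P1:S(0), P2:I | bus: none
[18] P1: store L0 := 65 | P0:I, P1:M(65), P2:I | bus: BusRdX,Flush
[19] P0: store L3 := 74 | P0:M(74), P1:I, P2:I | bus: BusRdX,Flush
[20] P1: store L2 := 62 | P0:I, P1:M(62), P2:I | bus: BusUpgr
[21] P0: store L4 := 54 | P0:M(54), P1:I, P2:I | bus: BusUpgr
[22] P1: load  L0 | P0:I, P1:M(65), P2:I | bus: none
[23] P2: store L1 := 30 | P0:I, P1:I, P2:M(30) | bus: BusRdX,Flush
[24] P1: load  L2 | P0:I, P1:M(62), P2:I | bus: none
[25] P1: load  L3 | P0:S(74), P1:S(74), P2:I | bus: BusRd,Flush
[26] P2: load  L4 | P0:S(54), P1:I, P2:S(54) | bus: BusRd,Flush
[27] P1: load  L4 | P0:S(54), P1:S(54), P2:S(54) | bus: BusRd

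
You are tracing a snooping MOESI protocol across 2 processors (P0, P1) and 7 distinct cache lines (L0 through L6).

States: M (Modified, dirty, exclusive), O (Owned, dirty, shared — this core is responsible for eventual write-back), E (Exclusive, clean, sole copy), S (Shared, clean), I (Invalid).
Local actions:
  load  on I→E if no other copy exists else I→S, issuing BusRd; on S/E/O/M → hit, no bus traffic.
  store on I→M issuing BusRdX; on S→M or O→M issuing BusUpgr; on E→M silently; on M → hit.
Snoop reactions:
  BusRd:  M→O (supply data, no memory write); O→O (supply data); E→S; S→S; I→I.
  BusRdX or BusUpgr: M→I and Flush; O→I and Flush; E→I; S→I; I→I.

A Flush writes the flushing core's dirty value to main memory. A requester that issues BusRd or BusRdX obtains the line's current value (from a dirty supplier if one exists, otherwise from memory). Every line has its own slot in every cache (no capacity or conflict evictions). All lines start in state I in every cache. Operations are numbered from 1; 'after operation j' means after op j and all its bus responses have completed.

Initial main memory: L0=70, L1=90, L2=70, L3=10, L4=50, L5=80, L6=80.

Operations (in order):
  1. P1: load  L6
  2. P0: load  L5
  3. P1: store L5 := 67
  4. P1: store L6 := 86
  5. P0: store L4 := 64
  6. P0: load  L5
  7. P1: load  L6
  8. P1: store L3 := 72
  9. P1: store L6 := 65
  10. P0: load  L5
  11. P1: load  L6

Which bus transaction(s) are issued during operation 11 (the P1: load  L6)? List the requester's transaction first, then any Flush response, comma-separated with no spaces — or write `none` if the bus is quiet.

bus = none

  op1 P1: load  L6 → I/E on L6; bus BusRd; mem=80
  op2 P0: load  L5 → E/I on L5; bus BusRd; mem=80
  op3 P1: store L5 := 67 → I/M on L5; bus BusRdX; mem=80
  op4 P1: store L6 := 86 → I/M on L6; bus (none); mem=80
  op5 P0: store L4 := 64 → M/I on L4; bus BusRdX; mem=50
  op6 P0: load  L5 → S/O on L5; bus BusRd; mem=80
  op7 P1: load  L6 → I/M on L6; bus (none); mem=80
  op8 P1: store L3 := 72 → I/M on L3; bus BusRdX; mem=10
  op9 P1: store L6 := 65 → I/M on L6; bus (none); mem=80
  op10 P0: load  L5 → S/O on L5; bus (none); mem=80
  op11 P1: load  L6 → I/M on L6; bus (none); mem=80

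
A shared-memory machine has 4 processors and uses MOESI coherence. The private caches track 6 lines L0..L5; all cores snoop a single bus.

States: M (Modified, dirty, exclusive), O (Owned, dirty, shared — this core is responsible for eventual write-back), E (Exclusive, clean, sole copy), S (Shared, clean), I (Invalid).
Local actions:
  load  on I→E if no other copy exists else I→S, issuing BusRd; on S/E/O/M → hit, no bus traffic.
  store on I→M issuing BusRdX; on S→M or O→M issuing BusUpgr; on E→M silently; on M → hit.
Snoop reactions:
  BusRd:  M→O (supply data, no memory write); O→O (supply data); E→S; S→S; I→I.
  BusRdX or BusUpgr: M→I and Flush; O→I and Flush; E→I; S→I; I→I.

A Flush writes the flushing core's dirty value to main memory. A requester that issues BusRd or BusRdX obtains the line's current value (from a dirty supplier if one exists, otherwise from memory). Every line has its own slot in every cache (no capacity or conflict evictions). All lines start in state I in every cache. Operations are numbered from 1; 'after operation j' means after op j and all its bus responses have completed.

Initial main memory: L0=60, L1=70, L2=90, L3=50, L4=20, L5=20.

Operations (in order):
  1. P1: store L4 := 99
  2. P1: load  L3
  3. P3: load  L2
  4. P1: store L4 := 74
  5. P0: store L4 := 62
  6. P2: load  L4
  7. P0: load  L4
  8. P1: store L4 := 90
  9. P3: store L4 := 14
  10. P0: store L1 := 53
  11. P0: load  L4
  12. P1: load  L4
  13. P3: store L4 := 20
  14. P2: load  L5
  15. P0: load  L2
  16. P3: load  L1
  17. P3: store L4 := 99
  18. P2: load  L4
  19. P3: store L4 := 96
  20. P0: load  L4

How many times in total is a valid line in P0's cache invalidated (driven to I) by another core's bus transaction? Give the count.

step 1: P1: store L4 := 99  ⟶  IMII  (L4)  txn=BusRdX  M[L4]=20
step 2: P1: load  L3  ⟶  IEII  (L3)  txn=BusRd  M[L3]=50
step 3: P3: load  L2  ⟶  IIIE  (L2)  txn=BusRd  M[L2]=90
step 4: P1: store L4 := 74  ⟶  IMII  (L4)  txn=∅  M[L4]=20
step 5: P0: store L4 := 62  ⟶  MIII  (L4)  txn=BusRdX+Flush  M[L4]=74
step 6: P2: load  L4  ⟶  OISI  (L4)  txn=BusRd  M[L4]=74
step 7: P0: load  L4  ⟶  OISI  (L4)  txn=∅  M[L4]=74
step 8: P1: store L4 := 90  ⟶  IMII  (L4)  txn=BusRdX+Flush  M[L4]=62
step 9: P3: store L4 := 14  ⟶  IIIM  (L4)  txn=BusRdX+Flush  M[L4]=90
step 10: P0: store L1 := 53  ⟶  MIII  (L1)  txn=BusRdX  M[L1]=70
step 11: P0: load  L4  ⟶  SIIO  (L4)  txn=BusRd  M[L4]=90
step 12: P1: load  L4  ⟶  SSIO  (L4)  txn=BusRd  M[L4]=90
step 13: P3: store L4 := 20  ⟶  IIIM  (L4)  txn=BusUpgr  M[L4]=90
step 14: P2: load  L5  ⟶  IIEI  (L5)  txn=BusRd  M[L5]=20
step 15: P0: load  L2  ⟶  SIIS  (L2)  txn=BusRd  M[L2]=90
step 16: P3: load  L1  ⟶  OIIS  (L1)  txn=BusRd  M[L1]=70
step 17: P3: store L4 := 99  ⟶  IIIM  (L4)  txn=∅  M[L4]=90
step 18: P2: load  L4  ⟶  IISO  (L4)  txn=BusRd  M[L4]=90
step 19: P3: store L4 := 96  ⟶  IIIM  (L4)  txn=BusUpgr  M[L4]=90
step 20: P0: load  L4  ⟶  SIIO  (L4)  txn=BusRd  M[L4]=90

invalidations = 2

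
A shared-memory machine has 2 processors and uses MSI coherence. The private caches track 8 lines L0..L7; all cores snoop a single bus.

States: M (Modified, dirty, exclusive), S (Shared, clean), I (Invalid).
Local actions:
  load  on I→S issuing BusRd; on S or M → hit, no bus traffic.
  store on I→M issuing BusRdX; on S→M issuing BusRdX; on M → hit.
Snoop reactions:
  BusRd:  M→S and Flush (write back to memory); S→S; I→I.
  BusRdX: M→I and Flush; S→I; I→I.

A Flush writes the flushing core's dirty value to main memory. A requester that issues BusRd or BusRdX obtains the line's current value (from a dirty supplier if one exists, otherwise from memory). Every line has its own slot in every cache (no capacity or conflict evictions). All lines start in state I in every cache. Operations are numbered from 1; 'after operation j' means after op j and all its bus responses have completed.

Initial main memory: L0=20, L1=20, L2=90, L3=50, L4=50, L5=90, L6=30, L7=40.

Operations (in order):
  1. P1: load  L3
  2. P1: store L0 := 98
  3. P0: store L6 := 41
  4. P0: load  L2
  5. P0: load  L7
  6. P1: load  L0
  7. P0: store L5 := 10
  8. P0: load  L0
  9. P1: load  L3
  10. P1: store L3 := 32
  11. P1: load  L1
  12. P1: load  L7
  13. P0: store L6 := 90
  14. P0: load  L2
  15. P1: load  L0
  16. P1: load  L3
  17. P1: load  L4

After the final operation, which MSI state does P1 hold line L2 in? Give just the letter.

1. P1: load  L3  bus=[BusRd]  L3: P0=I P1=S  mem[L3]=50
2. P1: store L0 := 98  bus=[BusRdX]  L0: P0=I P1=M  mem[L0]=20
3. P0: store L6 := 41  bus=[BusRdX]  L6: P0=M P1=I  mem[L6]=30
4. P0: load  L2  bus=[BusRd]  L2: P0=S P1=I  mem[L2]=90
5. P0: load  L7  bus=[BusRd]  L7: P0=S P1=I  mem[L7]=40
6. P1: load  L0  bus=[-]  L0: P0=I P1=M  mem[L0]=20
7. P0: store L5 := 10  bus=[BusRdX]  L5: P0=M P1=I  mem[L5]=90
8. P0: load  L0  bus=[BusRd,Flush]  L0: P0=S P1=S  mem[L0]=98
9. P1: load  L3  bus=[-]  L3: P0=I P1=S  mem[L3]=50
10. P1: store L3 := 32  bus=[BusRdX]  L3: P0=I P1=M  mem[L3]=50
11. P1: load  L1  bus=[BusRd]  L1: P0=I P1=S  mem[L1]=20
12. P1: load  L7  bus=[BusRd]  L7: P0=S P1=S  mem[L7]=40
13. P0: store L6 := 90  bus=[-]  L6: P0=M P1=I  mem[L6]=30
14. P0: load  L2  bus=[-]  L2: P0=S P1=I  mem[L2]=90
15. P1: load  L0  bus=[-]  L0: P0=S P1=S  mem[L0]=98
16. P1: load  L3  bus=[-]  L3: P0=I P1=M  mem[L3]=50
17. P1: load  L4  bus=[BusRd]  L4: P0=I P1=S  mem[L4]=50

state = I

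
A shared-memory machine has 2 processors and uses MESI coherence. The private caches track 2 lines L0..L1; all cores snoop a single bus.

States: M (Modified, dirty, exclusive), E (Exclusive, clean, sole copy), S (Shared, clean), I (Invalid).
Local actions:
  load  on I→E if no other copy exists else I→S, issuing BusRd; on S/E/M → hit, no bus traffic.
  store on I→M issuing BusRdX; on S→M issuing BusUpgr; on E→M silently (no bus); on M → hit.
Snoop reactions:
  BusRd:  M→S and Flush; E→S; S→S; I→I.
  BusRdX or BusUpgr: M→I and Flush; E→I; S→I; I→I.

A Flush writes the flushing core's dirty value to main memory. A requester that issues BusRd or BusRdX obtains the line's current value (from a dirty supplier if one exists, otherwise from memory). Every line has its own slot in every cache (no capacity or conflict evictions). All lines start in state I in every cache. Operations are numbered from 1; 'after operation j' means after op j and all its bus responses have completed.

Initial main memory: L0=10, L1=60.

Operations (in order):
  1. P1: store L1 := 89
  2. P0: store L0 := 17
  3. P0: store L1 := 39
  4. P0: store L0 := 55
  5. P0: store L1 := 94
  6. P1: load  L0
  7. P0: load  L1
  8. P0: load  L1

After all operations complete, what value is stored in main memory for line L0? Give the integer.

memory[L0] = 55

step 1: P1: store L1 := 89  ⟶  IM  (L1)  txn=BusRdX  M[L1]=60
step 2: P0: store L0 := 17  ⟶  MI  (L0)  txn=BusRdX  M[L0]=10
step 3: P0: store L1 := 39  ⟶  MI  (L1)  txn=BusRdX+Flush  M[L1]=89
step 4: P0: store L0 := 55  ⟶  MI  (L0)  txn=∅  M[L0]=10
step 5: P0: store L1 := 94  ⟶  MI  (L1)  txn=∅  M[L1]=89
step 6: P1: load  L0  ⟶  SS  (L0)  txn=BusRd+Flush  M[L0]=55
step 7: P0: load  L1  ⟶  MI  (L1)  txn=∅  M[L1]=89
step 8: P0: load  L1  ⟶  MI  (L1)  txn=∅  M[L1]=89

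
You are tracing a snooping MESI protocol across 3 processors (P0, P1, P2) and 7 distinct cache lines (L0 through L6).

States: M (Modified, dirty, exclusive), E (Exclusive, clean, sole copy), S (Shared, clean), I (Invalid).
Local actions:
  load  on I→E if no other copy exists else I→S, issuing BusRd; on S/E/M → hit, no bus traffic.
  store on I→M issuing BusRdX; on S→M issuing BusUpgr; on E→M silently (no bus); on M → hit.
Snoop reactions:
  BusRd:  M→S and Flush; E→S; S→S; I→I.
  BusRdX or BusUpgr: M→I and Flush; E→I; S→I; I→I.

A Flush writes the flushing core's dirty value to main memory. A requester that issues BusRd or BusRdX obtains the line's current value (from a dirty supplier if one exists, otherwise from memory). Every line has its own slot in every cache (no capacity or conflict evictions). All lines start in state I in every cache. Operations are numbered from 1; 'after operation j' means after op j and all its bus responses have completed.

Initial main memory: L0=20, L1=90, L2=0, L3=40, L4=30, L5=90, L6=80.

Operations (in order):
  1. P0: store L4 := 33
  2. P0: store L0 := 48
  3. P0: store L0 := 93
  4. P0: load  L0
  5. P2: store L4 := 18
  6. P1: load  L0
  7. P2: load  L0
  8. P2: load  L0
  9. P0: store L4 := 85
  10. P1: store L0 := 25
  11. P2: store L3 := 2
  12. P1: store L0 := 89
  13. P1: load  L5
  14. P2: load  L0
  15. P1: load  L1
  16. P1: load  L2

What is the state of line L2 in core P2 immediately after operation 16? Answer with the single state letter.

step 1: P0: store L4 := 33  ⟶  MII  (L4)  txn=BusRdX  M[L4]=30
step 2: P0: store L0 := 48  ⟶  MII  (L0)  txn=BusRdX  M[L0]=20
step 3: P0: store L0 := 93  ⟶  MII  (L0)  txn=∅  M[L0]=20
step 4: P0: load  L0  ⟶  MII  (L0)  txn=∅  M[L0]=20
step 5: P2: store L4 := 18  ⟶  IIM  (L4)  txn=BusRdX+Flush  M[L4]=33
step 6: P1: load  L0  ⟶  SSI  (L0)  txn=BusRd+Flush  M[L0]=93
step 7: P2: load  L0  ⟶  SSS  (L0)  txn=BusRd  M[L0]=93
step 8: P2: load  L0  ⟶  SSS  (L0)  txn=∅  M[L0]=93
step 9: P0: store L4 := 85  ⟶  MII  (L4)  txn=BusRdX+Flush  M[L4]=18
step 10: P1: store L0 := 25  ⟶  IMI  (L0)  txn=BusUpgr  M[L0]=93
step 11: P2: store L3 := 2  ⟶  IIM  (L3)  txn=BusRdX  M[L3]=40
step 12: P1: store L0 := 89  ⟶  IMI  (L0)  txn=∅  M[L0]=93
step 13: P1: load  L5  ⟶  IEI  (L5)  txn=BusRd  M[L5]=90
step 14: P2: load  L0  ⟶  ISS  (L0)  txn=BusRd+Flush  M[L0]=89
step 15: P1: load  L1  ⟶  IEI  (L1)  txn=BusRd  M[L1]=90
step 16: P1: load  L2  ⟶  IEI  (L2)  txn=BusRd  M[L2]=0

state = I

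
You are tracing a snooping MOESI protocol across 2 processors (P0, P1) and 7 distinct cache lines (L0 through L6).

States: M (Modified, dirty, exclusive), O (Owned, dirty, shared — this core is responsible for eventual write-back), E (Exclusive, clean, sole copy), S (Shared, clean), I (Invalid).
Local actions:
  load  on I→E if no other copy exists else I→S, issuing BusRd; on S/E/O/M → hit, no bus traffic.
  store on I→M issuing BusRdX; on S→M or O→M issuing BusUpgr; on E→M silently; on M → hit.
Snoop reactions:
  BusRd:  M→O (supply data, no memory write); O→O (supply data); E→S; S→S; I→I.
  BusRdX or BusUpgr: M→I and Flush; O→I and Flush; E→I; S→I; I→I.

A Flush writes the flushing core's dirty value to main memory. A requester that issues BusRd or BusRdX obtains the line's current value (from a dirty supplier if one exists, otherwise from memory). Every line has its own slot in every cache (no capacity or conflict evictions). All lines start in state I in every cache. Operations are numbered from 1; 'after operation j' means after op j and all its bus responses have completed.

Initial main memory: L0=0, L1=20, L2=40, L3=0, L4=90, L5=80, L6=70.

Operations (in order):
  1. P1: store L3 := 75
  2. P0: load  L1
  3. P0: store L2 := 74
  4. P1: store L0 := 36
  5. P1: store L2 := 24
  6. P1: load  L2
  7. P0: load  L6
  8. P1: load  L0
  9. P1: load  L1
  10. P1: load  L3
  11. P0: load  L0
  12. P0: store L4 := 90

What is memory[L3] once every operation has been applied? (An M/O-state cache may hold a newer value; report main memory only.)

memory[L3] = 0

  op1 P1: store L3 := 75 → I/M on L3; bus BusRdX; mem=0
  op2 P0: load  L1 → E/I on L1; bus BusRd; mem=20
  op3 P0: store L2 := 74 → M/I on L2; bus BusRdX; mem=40
  op4 P1: store L0 := 36 → I/M on L0; bus BusRdX; mem=0
  op5 P1: store L2 := 24 → I/M on L2; bus BusRdX Flush; mem=74
  op6 P1: load  L2 → I/M on L2; bus (none); mem=74
  op7 P0: load  L6 → E/I on L6; bus BusRd; mem=70
  op8 P1: load  L0 → I/M on L0; bus (none); mem=0
  op9 P1: load  L1 → S/S on L1; bus BusRd; mem=20
  op10 P1: load  L3 → I/M on L3; bus (none); mem=0
  op11 P0: load  L0 → S/O on L0; bus BusRd; mem=0
  op12 P0: store L4 := 90 → M/I on L4; bus BusRdX; mem=90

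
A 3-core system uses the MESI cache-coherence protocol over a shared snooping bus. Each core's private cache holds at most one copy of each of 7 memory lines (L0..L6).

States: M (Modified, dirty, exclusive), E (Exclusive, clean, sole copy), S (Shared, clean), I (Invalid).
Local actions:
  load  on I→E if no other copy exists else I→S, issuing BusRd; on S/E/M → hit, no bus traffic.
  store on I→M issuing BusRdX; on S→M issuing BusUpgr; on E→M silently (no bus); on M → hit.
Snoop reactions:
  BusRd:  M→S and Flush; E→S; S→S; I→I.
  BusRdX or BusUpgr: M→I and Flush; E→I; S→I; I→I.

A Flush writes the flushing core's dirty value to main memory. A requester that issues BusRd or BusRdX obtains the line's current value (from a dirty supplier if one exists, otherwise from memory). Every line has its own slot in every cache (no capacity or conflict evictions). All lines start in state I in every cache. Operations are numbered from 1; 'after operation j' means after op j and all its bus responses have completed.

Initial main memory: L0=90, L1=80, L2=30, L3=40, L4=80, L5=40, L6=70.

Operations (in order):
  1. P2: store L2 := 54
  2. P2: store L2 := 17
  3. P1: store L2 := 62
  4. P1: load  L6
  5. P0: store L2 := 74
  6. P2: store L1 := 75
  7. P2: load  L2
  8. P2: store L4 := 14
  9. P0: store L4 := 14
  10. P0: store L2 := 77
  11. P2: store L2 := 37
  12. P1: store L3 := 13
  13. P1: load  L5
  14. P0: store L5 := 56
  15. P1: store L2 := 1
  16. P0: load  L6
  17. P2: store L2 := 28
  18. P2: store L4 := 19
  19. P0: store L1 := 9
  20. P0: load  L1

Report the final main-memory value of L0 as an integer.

memory[L0] = 90

[1] P2: store L2 := 54 | P0:I, P1:I, P2:M(54) | bus: BusRdX
[2] P2: store L2 := 17 | P0:I, P1:I, P2:M(17) | bus: none
[3] P1: store L2 := 62 | P0:I, P1:M(62), P2:I | bus: BusRdX,Flush
[4] P1: load  L6 | P0:I, P1:E(70), P2:I | bus: BusRd
[5] P0: store L2 := 74 | P0:M(74), P1:I, P2:I | bus: BusRdX,Flush
[6] P2: store L1 := 75 | P0:I, P1:I, P2:M(75) | bus: BusRdX
[7] P2: load  L2 | P0:S(74), P1:I, P2:S(74) | bus: BusRd,Flush
[8] P2: store L4 := 14 | P0:I, P1:I, P2:M(14) | bus: BusRdX
[9] P0: store L4 := 14 | P0:M(14), P1:I, P2:I | bus: BusRdX,Flush
[10] P0: store L2 := 77 | P0:M(77), P1:I, P2:I | bus: BusUpgr
[11] P2: store L2 := 37 | P0:I, P1:I, P2:M(37) | bus: BusRdX,Flush
[12] P1: store L3 := 13 | P0:I, P1:M(13), P2:I | bus: BusRdX
[13] P1: load  L5 | P0:I, P1:E(40), P2:I | bus: BusRd
[14] P0: store L5 := 56 | P0:M(56), P1:I, P2:I | bus: BusRdX
[15] P1: store L2 := 1 | P0:I, P1:M(1), P2:I | bus: BusRdX,Flush
[16] P0: load  L6 | P0:S(70), P1:S(70), P2:I | bus: BusRd
[17] P2: store L2 := 28 | P0:I, P1:I, P2:M(28) | bus: BusRdX,Flush
[18] P2: store L4 := 19 | P0:I, P1:I, P2:M(19) | bus: BusRdX,Flush
[19] P0: store L1 := 9 | P0:M(9), P1:I, P2:I | bus: BusRdX,Flush
[20] P0: load  L1 | P0:M(9), P1:I, P2:I | bus: none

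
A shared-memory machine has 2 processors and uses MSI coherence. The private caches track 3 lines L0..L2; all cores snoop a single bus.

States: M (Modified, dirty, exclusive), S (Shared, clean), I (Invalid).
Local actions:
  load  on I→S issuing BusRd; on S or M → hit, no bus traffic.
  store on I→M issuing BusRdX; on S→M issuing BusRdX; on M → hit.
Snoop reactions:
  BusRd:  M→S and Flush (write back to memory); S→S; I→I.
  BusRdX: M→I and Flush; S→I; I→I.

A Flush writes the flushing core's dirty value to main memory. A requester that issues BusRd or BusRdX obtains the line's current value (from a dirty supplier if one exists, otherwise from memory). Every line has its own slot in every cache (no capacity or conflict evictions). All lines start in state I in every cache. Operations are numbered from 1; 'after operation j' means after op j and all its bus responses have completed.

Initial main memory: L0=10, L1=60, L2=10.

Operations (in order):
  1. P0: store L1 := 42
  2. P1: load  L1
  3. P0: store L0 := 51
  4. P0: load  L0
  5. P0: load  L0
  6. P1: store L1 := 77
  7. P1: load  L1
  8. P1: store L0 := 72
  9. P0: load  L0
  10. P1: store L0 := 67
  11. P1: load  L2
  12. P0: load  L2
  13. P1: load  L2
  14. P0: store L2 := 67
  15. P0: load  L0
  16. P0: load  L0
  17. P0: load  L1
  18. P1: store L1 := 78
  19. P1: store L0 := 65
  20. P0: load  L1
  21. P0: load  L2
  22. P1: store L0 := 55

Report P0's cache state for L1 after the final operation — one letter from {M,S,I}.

  op1 P0: store L1 := 42 → M/I on L1; bus BusRdX; mem=60
  op2 P1: load  L1 → S/S on L1; bus BusRd Flush; mem=42
  op3 P0: store L0 := 51 → M/I on L0; bus BusRdX; mem=10
  op4 P0: load  L0 → M/I on L0; bus (none); mem=10
  op5 P0: load  L0 → M/I on L0; bus (none); mem=10
  op6 P1: store L1 := 77 → I/M on L1; bus BusRdX; mem=42
  op7 P1: load  L1 → I/M on L1; bus (none); mem=42
  op8 P1: store L0 := 72 → I/M on L0; bus BusRdX Flush; mem=51
  op9 P0: load  L0 → S/S on L0; bus BusRd Flush; mem=72
  op10 P1: store L0 := 67 → I/M on L0; bus BusRdX; mem=72
  op11 P1: load  L2 → I/S on L2; bus BusRd; mem=10
  op12 P0: load  L2 → S/S on L2; bus BusRd; mem=10
  op13 P1: load  L2 → S/S on L2; bus (none); mem=10
  op14 P0: store L2 := 67 → M/I on L2; bus BusRdX; mem=10
  op15 P0: load  L0 → S/S on L0; bus BusRd Flush; mem=67
  op16 P0: load  L0 → S/S on L0; bus (none); mem=67
  op17 P0: load  L1 → S/S on L1; bus BusRd Flush; mem=77
  op18 P1: store L1 := 78 → I/M on L1; bus BusRdX; mem=77
  op19 P1: store L0 := 65 → I/M on L0; bus BusRdX; mem=67
  op20 P0: load  L1 → S/S on L1; bus BusRd Flush; mem=78
  op21 P0: load  L2 → M/I on L2; bus (none); mem=10
  op22 P1: store L0 := 55 → I/M on L0; bus (none); mem=67

state = S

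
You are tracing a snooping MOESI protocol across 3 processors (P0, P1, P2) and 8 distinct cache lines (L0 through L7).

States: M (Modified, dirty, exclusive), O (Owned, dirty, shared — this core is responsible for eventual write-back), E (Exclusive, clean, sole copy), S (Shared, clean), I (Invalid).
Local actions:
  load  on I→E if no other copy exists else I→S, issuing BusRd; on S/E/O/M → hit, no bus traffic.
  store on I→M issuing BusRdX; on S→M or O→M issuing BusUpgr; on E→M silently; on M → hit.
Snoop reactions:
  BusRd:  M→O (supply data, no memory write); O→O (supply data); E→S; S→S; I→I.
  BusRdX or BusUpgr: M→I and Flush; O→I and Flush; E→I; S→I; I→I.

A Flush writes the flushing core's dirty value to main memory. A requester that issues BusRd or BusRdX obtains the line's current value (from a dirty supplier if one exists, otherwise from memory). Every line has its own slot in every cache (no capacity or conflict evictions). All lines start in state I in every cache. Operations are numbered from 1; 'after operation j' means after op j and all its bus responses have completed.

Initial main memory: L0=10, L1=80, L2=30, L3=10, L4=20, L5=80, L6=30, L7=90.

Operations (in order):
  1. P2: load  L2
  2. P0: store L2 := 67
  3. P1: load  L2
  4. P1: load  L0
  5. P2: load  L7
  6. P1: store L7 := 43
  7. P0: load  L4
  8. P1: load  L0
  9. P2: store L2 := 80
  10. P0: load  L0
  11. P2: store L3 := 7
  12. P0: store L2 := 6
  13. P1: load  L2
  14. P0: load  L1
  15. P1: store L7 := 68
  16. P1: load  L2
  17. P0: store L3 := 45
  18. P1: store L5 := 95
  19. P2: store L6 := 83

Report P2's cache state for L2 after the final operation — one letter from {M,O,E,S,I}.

state = I

  op1 P2: load  L2 → I/I/E on L2; bus BusRd; mem=30
  op2 P0: store L2 := 67 → M/I/I on L2; bus BusRdX; mem=30
  op3 P1: load  L2 → O/S/I on L2; bus BusRd; mem=30
  op4 P1: load  L0 → I/E/I on L0; bus BusRd; mem=10
  op5 P2: load  L7 → I/I/E on L7; bus BusRd; mem=90
  op6 P1: store L7 := 43 → I/M/I on L7; bus BusRdX; mem=90
  op7 P0: load  L4 → E/I/I on L4; bus BusRd; mem=20
  op8 P1: load  L0 → I/E/I on L0; bus (none); mem=10
  op9 P2: store L2 := 80 → I/I/M on L2; bus BusRdX Flush; mem=67
  op10 P0: load  L0 → S/S/I on L0; bus BusRd; mem=10
  op11 P2: store L3 := 7 → I/I/M on L3; bus BusRdX; mem=10
  op12 P0: store L2 := 6 → M/I/I on L2; bus BusRdX Flush; mem=80
  op13 P1: load  L2 → O/S/I on L2; bus BusRd; mem=80
  op14 P0: load  L1 → E/I/I on L1; bus BusRd; mem=80
  op15 P1: store L7 := 68 → I/M/I on L7; bus (none); mem=90
  op16 P1: load  L2 → O/S/I on L2; bus (none); mem=80
  op17 P0: store L3 := 45 → M/I/I on L3; bus BusRdX Flush; mem=7
  op18 P1: store L5 := 95 → I/M/I on L5; bus BusRdX; mem=80
  op19 P2: store L6 := 83 → I/I/M on L6; bus BusRdX; mem=30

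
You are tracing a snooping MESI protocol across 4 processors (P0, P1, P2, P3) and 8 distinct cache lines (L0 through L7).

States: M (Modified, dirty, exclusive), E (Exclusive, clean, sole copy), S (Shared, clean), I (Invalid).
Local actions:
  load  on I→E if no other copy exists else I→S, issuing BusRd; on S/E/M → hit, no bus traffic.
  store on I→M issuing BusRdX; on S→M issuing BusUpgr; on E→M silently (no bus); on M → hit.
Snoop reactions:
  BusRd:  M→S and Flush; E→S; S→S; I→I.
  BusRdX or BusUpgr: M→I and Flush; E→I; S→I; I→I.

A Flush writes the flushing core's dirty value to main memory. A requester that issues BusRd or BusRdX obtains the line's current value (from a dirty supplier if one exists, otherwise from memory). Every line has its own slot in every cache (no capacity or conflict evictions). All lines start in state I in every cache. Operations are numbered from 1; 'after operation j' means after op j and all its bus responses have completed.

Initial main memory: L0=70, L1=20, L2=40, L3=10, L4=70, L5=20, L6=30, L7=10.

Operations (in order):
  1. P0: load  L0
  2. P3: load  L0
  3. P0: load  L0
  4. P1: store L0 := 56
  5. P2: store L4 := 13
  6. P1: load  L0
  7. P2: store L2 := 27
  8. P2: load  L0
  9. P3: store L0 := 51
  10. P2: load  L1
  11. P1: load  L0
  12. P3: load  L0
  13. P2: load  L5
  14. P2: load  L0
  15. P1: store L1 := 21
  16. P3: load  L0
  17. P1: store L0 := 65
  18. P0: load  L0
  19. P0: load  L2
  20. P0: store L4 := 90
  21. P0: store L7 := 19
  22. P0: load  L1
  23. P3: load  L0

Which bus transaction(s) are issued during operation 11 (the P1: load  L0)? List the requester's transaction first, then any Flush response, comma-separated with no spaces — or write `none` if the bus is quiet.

bus = BusRd,Flush

[1] P0: load  L0 | P0:E(70), P1:I, P2:I, P3:I | bus: BusRd
[2] P3: load  L0 | P0:S(70), P1:I, P2:I, P3:S(70) | bus: BusRd
[3] P0: load  L0 | P0:S(70), P1:I, P2:I, P3:S(70) | bus: none
[4] P1: store L0 := 56 | P0:I, P1:M(56), P2:I, P3:I | bus: BusRdX
[5] P2: store L4 := 13 | P0:I, P1:I, P2:M(13), P3:I | bus: BusRdX
[6] P1: load  L0 | P0:I, P1:M(56), P2:I, P3:I | bus: none
[7] P2: store L2 := 27 | P0:I, P1:I, P2:M(27), P3:I | bus: BusRdX
[8] P2: load  L0 | P0:I, P1:S(56), P2:S(56), P3:I | bus: BusRd,Flush
[9] P3: store L0 := 51 | P0:I, P1:I, P2:I, P3:M(51) | bus: BusRdX
[10] P2: load  L1 | P0:I, P1:I, P2:E(20), P3:I | bus: BusRd
[11] P1: load  L0 | P0:I, P1:S(51), P2:I, P3:S(51) | bus: BusRd,Flush
[12] P3: load  L0 | P0:I, P1:S(51), P2:I, P3:S(51) | bus: none
[13] P2: load  L5 | P0:I, P1:I, P2:E(20), P3:I | bus: BusRd
[14] P2: load  L0 | P0:I, P1:S(51), P2:S(51), P3:S(51) | bus: BusRd
[15] P1: store L1 := 21 | P0:I, P1:M(21), P2:I, P3:I | bus: BusRdX
[16] P3: load  L0 | P0:I, P1:S(51), P2:S(51), P3:S(51) | bus: none
[17] P1: store L0 := 65 | P0:I, P1:M(65), P2:I, P3:I | bus: BusUpgr
[18] P0: load  L0 | P0:S(65), P1:S(65), P2:I, P3:I | bus: BusRd,Flush
[19] P0: load  L2 | P0:S(27), P1:I, P2:S(27), P3:I | bus: BusRd,Flush
[20] P0: store L4 := 90 | P0:M(90), P1:I, P2:I, P3:I | bus: BusRdX,Flush
[21] P0: store L7 := 19 | P0:M(19), P1:I, P2:I, P3:I | bus: BusRdX
[22] P0: load  L1 | P0:S(21), P1:S(21), P2:I, P3:I | bus: BusRd,Flush
[23] P3: load  L0 | P0:S(65), P1:S(65), P2:I, P3:S(65) | bus: BusRd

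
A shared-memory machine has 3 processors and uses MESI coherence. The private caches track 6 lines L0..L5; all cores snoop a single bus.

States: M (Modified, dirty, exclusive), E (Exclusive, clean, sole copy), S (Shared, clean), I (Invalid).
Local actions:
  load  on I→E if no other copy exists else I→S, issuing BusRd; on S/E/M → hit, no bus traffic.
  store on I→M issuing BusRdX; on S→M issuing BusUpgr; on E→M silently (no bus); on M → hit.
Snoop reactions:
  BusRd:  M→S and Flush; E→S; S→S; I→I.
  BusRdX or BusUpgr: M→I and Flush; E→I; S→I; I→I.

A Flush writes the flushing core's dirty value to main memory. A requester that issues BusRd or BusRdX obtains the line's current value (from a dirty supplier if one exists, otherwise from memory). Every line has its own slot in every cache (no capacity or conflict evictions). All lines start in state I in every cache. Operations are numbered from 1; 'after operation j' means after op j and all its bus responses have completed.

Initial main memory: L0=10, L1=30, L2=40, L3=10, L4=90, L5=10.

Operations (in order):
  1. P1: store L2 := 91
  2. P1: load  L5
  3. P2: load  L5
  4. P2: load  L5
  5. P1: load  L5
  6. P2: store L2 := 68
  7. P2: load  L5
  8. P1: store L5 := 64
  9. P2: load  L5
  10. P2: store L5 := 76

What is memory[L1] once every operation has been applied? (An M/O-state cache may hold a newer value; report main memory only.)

1. P1: store L2 := 91  bus=[BusRdX]  L2: P0=I P1=M P2=I  mem[L2]=40
2. P1: load  L5  bus=[BusRd]  L5: P0=I P1=E P2=I  mem[L5]=10
3. P2: load  L5  bus=[BusRd]  L5: P0=I P1=S P2=S  mem[L5]=10
4. P2: load  L5  bus=[-]  L5: P0=I P1=S P2=S  mem[L5]=10
5. P1: load  L5  bus=[-]  L5: P0=I P1=S P2=S  mem[L5]=10
6. P2: store L2 := 68  bus=[BusRdX,Flush]  L2: P0=I P1=I P2=M  mem[L2]=91
7. P2: load  L5  bus=[-]  L5: P0=I P1=S P2=S  mem[L5]=10
8. P1: store L5 := 64  bus=[BusUpgr]  L5: P0=I P1=M P2=I  mem[L5]=10
9. P2: load  L5  bus=[BusRd,Flush]  L5: P0=I P1=S P2=S  mem[L5]=64
10. P2: store L5 := 76  bus=[BusUpgr]  L5: P0=I P1=I P2=M  mem[L5]=64

memory[L1] = 30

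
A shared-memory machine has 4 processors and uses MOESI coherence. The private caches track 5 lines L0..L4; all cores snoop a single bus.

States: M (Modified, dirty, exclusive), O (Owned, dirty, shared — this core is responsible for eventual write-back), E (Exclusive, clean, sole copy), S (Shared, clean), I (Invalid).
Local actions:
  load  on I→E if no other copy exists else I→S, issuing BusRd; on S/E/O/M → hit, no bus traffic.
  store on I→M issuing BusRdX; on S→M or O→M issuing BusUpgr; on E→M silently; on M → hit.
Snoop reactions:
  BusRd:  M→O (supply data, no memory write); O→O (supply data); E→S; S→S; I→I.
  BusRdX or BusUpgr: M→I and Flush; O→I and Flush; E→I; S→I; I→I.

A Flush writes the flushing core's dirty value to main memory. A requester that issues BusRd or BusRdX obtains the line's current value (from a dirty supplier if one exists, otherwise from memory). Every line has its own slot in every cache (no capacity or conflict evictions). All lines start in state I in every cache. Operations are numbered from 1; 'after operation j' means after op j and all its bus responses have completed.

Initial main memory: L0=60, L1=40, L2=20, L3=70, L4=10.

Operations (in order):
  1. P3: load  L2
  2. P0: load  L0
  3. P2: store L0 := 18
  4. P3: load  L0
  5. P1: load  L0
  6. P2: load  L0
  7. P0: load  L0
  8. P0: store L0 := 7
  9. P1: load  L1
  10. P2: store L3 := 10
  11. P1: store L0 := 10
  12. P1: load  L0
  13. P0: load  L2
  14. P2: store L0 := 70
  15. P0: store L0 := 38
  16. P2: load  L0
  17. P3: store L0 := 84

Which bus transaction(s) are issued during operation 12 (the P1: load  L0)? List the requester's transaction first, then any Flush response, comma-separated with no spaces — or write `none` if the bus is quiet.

  op1 P3: load  L2 → I/I/I/E on L2; bus BusRd; mem=20
  op2 P0: load  L0 → E/I/I/I on L0; bus BusRd; mem=60
  op3 P2: store L0 := 18 → I/I/M/I on L0; bus BusRdX; mem=60
  op4 P3: load  L0 → I/I/O/S on L0; bus BusRd; mem=60
  op5 P1: load  L0 → I/S/O/S on L0; bus BusRd; mem=60
  op6 P2: load  L0 → I/S/O/S on L0; bus (none); mem=60
  op7 P0: load  L0 → S/S/O/S on L0; bus BusRd; mem=60
  op8 P0: store L0 := 7 → M/I/I/I on L0; bus BusUpgr Flush; mem=18
  op9 P1: load  L1 → I/E/I/I on L1; bus BusRd; mem=40
  op10 P2: store L3 := 10 → I/I/M/I on L3; bus BusRdX; mem=70
  op11 P1: store L0 := 10 → I/M/I/I on L0; bus BusRdX Flush; mem=7
  op12 P1: load  L0 → I/M/I/I on L0; bus (none); mem=7
  op13 P0: load  L2 → S/I/I/S on L2; bus BusRd; mem=20
  op14 P2: store L0 := 70 → I/I/M/I on L0; bus BusRdX Flush; mem=10
  op15 P0: store L0 := 38 → M/I/I/I on L0; bus BusRdX Flush; mem=70
  op16 P2: load  L0 → O/I/S/I on L0; bus BusRd; mem=70
  op17 P3: store L0 := 84 → I/I/I/M on L0; bus BusRdX Flush; mem=38

bus = none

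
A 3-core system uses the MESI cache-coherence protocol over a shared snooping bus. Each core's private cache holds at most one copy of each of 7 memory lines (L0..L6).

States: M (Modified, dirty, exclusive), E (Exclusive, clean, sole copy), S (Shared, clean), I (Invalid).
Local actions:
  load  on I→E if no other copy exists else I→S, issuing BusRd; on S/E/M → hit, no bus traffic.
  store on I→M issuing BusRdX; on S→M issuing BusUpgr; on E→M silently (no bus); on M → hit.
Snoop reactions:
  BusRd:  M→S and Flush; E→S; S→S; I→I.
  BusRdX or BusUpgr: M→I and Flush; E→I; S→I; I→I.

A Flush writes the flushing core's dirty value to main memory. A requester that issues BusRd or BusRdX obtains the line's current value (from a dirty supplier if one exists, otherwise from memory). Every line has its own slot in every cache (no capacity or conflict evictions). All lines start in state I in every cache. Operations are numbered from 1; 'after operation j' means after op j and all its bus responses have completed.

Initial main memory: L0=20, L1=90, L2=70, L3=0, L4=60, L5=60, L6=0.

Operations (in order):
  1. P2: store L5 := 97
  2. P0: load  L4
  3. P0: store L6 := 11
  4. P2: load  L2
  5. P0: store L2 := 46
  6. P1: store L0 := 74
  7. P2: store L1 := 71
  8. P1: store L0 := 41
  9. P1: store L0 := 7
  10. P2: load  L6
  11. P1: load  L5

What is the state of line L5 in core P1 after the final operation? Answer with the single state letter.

state = S

1. P2: store L5 := 97  bus=[BusRdX]  L5: P0=I P1=I P2=M  mem[L5]=60
2. P0: load  L4  bus=[BusRd]  L4: P0=E P1=I P2=I  mem[L4]=60
3. P0: store L6 := 11  bus=[BusRdX]  L6: P0=M P1=I P2=I  mem[L6]=0
4. P2: load  L2  bus=[BusRd]  L2: P0=I P1=I P2=E  mem[L2]=70
5. P0: store L2 := 46  bus=[BusRdX]  L2: P0=M P1=I P2=I  mem[L2]=70
6. P1: store L0 := 74  bus=[BusRdX]  L0: P0=I P1=M P2=I  mem[L0]=20
7. P2: store L1 := 71  bus=[BusRdX]  L1: P0=I P1=I P2=M  mem[L1]=90
8. P1: store L0 := 41  bus=[-]  L0: P0=I P1=M P2=I  mem[L0]=20
9. P1: store L0 := 7  bus=[-]  L0: P0=I P1=M P2=I  mem[L0]=20
10. P2: load  L6  bus=[BusRd,Flush]  L6: P0=S P1=I P2=S  mem[L6]=11
11. P1: load  L5  bus=[BusRd,Flush]  L5: P0=I P1=S P2=S  mem[L5]=97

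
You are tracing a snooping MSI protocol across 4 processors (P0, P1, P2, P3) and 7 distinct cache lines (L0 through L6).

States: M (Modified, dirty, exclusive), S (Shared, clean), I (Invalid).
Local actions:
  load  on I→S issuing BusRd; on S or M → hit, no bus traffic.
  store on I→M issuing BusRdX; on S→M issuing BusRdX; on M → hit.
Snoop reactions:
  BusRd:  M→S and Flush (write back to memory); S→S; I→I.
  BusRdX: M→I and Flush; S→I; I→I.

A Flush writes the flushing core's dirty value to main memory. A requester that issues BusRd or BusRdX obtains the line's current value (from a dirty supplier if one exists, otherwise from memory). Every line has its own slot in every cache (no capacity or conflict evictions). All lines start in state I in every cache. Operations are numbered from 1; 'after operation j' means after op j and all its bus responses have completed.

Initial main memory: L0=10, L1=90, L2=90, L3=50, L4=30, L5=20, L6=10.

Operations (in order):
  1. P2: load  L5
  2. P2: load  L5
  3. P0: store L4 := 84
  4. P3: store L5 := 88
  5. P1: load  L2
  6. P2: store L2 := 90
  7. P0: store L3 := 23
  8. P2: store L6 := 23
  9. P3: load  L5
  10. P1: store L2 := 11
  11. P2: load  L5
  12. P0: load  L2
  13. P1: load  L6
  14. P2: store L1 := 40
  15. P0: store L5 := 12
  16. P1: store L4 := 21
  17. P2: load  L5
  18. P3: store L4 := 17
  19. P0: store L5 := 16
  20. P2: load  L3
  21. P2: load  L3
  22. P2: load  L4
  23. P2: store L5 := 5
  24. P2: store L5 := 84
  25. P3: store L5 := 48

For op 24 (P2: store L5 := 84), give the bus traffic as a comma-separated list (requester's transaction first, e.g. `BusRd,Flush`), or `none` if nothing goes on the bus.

[1] P2: load  L5 | P0:I, P1:I, P2:S(20), P3:I | bus: BusRd
[2] P2: load  L5 | P0:I, P1:I, P2:S(20), P3:I | bus: none
[3] P0: store L4 := 84 | P0:M(84), P1:I, P2:I, P3:I | bus: BusRdX
[4] P3: store L5 := 88 | P0:I, P1:I, P2:I, P3:M(88) | bus: BusRdX
[5] P1: load  L2 | P0:I, P1:S(90), P2:I, P3:I | bus: BusRd
[6] P2: store L2 := 90 | P0:I, P1:I, P2:M(90), P3:I | bus: BusRdX
[7] P0: store L3 := 23 | P0:M(23), P1:I, P2:I, P3:I | bus: BusRdX
[8] P2: store L6 := 23 | P0:I, P1:I, P2:M(23), P3:I | bus: BusRdX
[9] P3: load  L5 | P0:I, P1:I, P2:I, P3:M(88) | bus: none
[10] P1: store L2 := 11 | P0:I, P1:M(11), P2:I, P3:I | bus: BusRdX,Flush
[11] P2: load  L5 | P0:I, P1:I, P2:S(88), P3:S(88) | bus: BusRd,Flush
[12] P0: load  L2 | P0:S(11), P1:S(11), P2:I, P3:I | bus: BusRd,Flush
[13] P1: load  L6 | P0:I, P1:S(23), P2:S(23), P3:I | bus: BusRd,Flush
[14] P2: store L1 := 40 | P0:I, P1:I, P2:M(40), P3:I | bus: BusRdX
[15] P0: store L5 := 12 | P0:M(12), P1:I, P2:I, P3:I | bus: BusRdX
[16] P1: store L4 := 21 | P0:I, P1:M(21), P2:I, P3:I | bus: BusRdX,Flush
[17] P2: load  L5 | P0:S(12), P1:I, P2:S(12), P3:I | bus: BusRd,Flush
[18] P3: store L4 := 17 | P0:I, P1:I, P2:I, P3:M(17) | bus: BusRdX,Flush
[19] P0: store L5 := 16 | P0:M(16), P1:I, P2:I, P3:I | bus: BusRdX
[20] P2: load  L3 | P0:S(23), P1:I, P2:S(23), P3:I | bus: BusRd,Flush
[21] P2: load  L3 | P0:S(23), P1:I, P2:S(23), P3:I | bus: none
[22] P2: load  L4 | P0:I, P1:I, P2:S(17), P3:S(17) | bus: BusRd,Flush
[23] P2: store L5 := 5 | P0:I, P1:I, P2:M(5), P3:I | bus: BusRdX,Flush
[24] P2: store L5 := 84 | P0:I, P1:I, P2:M(84), P3:I | bus: none
[25] P3: store L5 := 48 | P0:I, P1:I, P2:I, P3:M(48) | bus: BusRdX,Flush

bus = none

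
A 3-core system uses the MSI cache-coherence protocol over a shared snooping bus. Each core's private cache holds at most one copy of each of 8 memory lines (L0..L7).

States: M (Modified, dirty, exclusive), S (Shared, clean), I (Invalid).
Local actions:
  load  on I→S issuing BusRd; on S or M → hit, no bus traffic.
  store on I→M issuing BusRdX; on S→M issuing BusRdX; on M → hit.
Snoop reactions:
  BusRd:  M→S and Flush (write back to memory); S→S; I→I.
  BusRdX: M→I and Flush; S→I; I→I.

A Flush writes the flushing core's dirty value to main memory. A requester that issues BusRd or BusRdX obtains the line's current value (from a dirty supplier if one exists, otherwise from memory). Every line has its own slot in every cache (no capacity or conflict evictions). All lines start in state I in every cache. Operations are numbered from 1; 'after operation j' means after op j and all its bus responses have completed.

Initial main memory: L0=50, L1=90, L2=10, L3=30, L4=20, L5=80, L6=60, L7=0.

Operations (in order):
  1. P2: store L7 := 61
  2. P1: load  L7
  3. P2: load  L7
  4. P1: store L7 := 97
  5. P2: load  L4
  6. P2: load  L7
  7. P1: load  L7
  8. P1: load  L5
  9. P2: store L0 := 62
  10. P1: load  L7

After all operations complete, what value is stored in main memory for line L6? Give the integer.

[1] P2: store L7 := 61 | P0:I, P1:I, P2:M(61) | bus: BusRdX
[2] P1: load  L7 | P0:I, P1:S(61), P2:S(61) | bus: BusRd,Flush
[3] P2: load  L7 | P0:I, P1:S(61), P2:S(61) | bus: none
[4] P1: store L7 := 97 | P0:I, P1:M(97), P2:I | bus: BusRdX
[5] P2: load  L4 | P0:I, P1:I, P2:S(20) | bus: BusRd
[6] P2: load  L7 | P0:I, P1:S(97), P2:S(97) | bus: BusRd,Flush
[7] P1: load  L7 | P0:I, P1:S(97), P2:S(97) | bus: none
[8] P1: load  L5 | P0:I, P1:S(80), P2:I | bus: BusRd
[9] P2: store L0 := 62 | P0:I, P1:I, P2:M(62) | bus: BusRdX
[10] P1: load  L7 | P0:I, P1:S(97), P2:S(97) | bus: none

memory[L6] = 60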